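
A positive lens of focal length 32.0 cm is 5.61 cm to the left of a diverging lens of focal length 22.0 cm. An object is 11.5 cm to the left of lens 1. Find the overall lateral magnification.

m = +0.754

Lens 1: 1/d_i1 = 1/(32.0) − 1/(11.5) = -0.05571, so d_i1 = -17.95 cm; m₁ = −d_i1/d_o1 = +1.561.
d_o2 = 5.61 − (-17.95) = 23.56 cm.
f₂ = −22.0 cm (diverging).
Lens 2: 1/d_i2 = 1/(-22.0) − 1/(23.56) = -0.08790, so d_i2 = -11.38 cm; m₂ = −d_i2/d_o2 = +0.4829.
m = m₁·m₂ = (+1.561)(+0.4829) = +0.754.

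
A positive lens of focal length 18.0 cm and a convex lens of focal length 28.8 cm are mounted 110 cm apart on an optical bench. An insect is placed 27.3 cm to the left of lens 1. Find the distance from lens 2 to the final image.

58.0 cm

Lens 1: 1/d_i1 = 1/f₁ − 1/d_o1 = 1/(18.0) − 1/(27.3) = 0.01893, so d_i1 = 52.84 cm.
The intermediate image is 52.84 cm to the right of lens 1, which is 110 − (52.84) = 57.16 cm to the left of lens 2, so d_o2 = +57.16 cm.
Lens 2: 1/d_i2 = 1/f₂ − 1/d_o2 = 1/(28.8) − 1/(57.16) = 0.01723, so d_i2 = 58.0 cm.
The final image is real, 58.0 cm to the right of lens 2 (overall magnification ≈ 2.0).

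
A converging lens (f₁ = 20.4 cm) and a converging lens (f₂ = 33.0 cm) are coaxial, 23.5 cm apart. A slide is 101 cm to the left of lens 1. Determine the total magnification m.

Lens 1: 1/d_i1 = 1/(20.4) − 1/(101) = 0.03912, so d_i1 = 25.56 cm; m₁ = −d_i1/d_o1 = -0.2531.
d_o2 = 23.5 − (25.56) = -2.060 cm (virtual object).
Lens 2: 1/d_i2 = 1/(33.0) − 1/(-2.060) = 0.5157, so d_i2 = 1.939 cm; m₂ = −d_i2/d_o2 = +0.9412.
m = m₁·m₂ = (-0.2531)(+0.9412) = -0.238.

m = -0.238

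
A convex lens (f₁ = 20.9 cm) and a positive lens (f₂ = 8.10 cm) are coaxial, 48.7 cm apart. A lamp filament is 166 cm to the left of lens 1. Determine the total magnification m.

Lens 1: 1/d_i1 = 1/(20.9) − 1/(166) = 0.04182, so d_i1 = 23.91 cm; m₁ = −d_i1/d_o1 = -0.1440.
d_o2 = 48.7 − (23.91) = 24.79 cm.
Lens 2: 1/d_i2 = 1/(8.10) − 1/(24.79) = 0.08312, so d_i2 = 12.03 cm; m₂ = −d_i2/d_o2 = -0.4853.
m = m₁·m₂ = (-0.1440)(-0.4853) = +0.0699.

m = +0.0699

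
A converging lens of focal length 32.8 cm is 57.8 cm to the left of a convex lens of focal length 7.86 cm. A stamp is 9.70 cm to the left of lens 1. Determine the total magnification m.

Lens 1: 1/d_i1 = 1/(32.8) − 1/(9.70) = -0.07260, so d_i1 = -13.77 cm; m₁ = −d_i1/d_o1 = +1.420.
d_o2 = 57.8 − (-13.77) = 71.57 cm.
Lens 2: 1/d_i2 = 1/(7.86) − 1/(71.57) = 0.1133, so d_i2 = 8.830 cm; m₂ = −d_i2/d_o2 = -0.1234.
m = m₁·m₂ = (+1.420)(-0.1234) = -0.175.

m = -0.175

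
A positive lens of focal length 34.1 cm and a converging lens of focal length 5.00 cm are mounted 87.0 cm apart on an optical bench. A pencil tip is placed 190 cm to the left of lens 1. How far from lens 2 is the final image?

5.62 cm

Lens 1: 1/d_i1 = 1/f₁ − 1/d_o1 = 1/(34.1) − 1/(190) = 0.02406, so d_i1 = 41.56 cm.
The intermediate image is 41.56 cm to the right of lens 1, which is 87.0 − (41.56) = 45.44 cm to the left of lens 2, so d_o2 = +45.44 cm.
Lens 2: 1/d_i2 = 1/f₂ − 1/d_o2 = 1/(5.00) − 1/(45.44) = 0.1780, so d_i2 = 5.62 cm.
The final image is real, 5.62 cm to the right of lens 2 (overall magnification ≈ 0.027).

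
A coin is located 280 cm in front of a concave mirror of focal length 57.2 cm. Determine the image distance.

71.9 cm

Mirror equation: 1/q = 1/f − 1/p = 1/(57.20) − 1/(280) = 0.01748 − 0.003571 = 0.01391, so q = 71.9 cm.
The image is real, inverted and reduced, in front of the mirror.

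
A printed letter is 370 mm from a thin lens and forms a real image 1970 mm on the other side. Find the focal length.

Real image ⇒ d_i = +1970 mm.
1/f = 1/d_o + 1/d_i = 1/(370) + 1/(1970) = 0.003210, so f = 311 mm.
Since f is positive, the thin lens is converging.

f = 311 mm (converging)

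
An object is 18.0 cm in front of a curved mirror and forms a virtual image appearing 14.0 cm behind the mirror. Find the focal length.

f = -63.0 cm (convex)

Virtual image ⇒ d_i = −14.0 cm.
1/f = 1/d_o + 1/d_i = 1/(18.0) + 1/(-14.0) = -0.01587, so f = -63.0 cm.
Since f is negative, the curved mirror is convex.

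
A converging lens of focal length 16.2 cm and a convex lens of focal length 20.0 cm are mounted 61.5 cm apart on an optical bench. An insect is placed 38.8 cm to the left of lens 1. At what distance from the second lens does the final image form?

Lens 1: 1/d_i1 = 1/f₁ − 1/d_o1 = 1/(16.2) − 1/(38.8) = 0.03596, so d_i1 = 27.81 cm.
The intermediate image is 27.81 cm to the right of lens 1, which is 61.5 − (27.81) = 33.69 cm to the left of lens 2, so d_o2 = +33.69 cm.
Lens 2: 1/d_i2 = 1/f₂ − 1/d_o2 = 1/(20.0) − 1/(33.69) = 0.02032, so d_i2 = 49.2 cm.
The final image is real, 49.2 cm to the right of lens 2 (overall magnification ≈ 1.0).

49.2 cm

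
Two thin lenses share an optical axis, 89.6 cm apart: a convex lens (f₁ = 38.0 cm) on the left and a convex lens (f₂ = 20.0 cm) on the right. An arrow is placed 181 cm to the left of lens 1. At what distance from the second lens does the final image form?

Lens 1: 1/d_i1 = 1/f₁ − 1/d_o1 = 1/(38.0) − 1/(181) = 0.02079, so d_i1 = 48.10 cm.
The intermediate image is 48.10 cm to the right of lens 1, which is 89.6 − (48.10) = 41.50 cm to the left of lens 2, so d_o2 = +41.50 cm.
Lens 2: 1/d_i2 = 1/f₂ − 1/d_o2 = 1/(20.0) − 1/(41.50) = 0.02590, so d_i2 = 38.6 cm.
The final image is real, 38.6 cm to the right of lens 2 (overall magnification ≈ 0.25).

38.6 cm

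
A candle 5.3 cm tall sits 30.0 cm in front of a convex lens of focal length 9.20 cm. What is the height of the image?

2.34 cm

1/d_i = 1/f − 1/d_o = 1/(9.200) − 1/(30.0) = 0.07536, so d_i = 13.27 cm.
m = −d_i/d_o = -0.4423.
|h_i| = |m|·h_o = 0.4423 × 5.3 = 2.34 cm. The image is real, inverted and reduced, on the far side of the lens.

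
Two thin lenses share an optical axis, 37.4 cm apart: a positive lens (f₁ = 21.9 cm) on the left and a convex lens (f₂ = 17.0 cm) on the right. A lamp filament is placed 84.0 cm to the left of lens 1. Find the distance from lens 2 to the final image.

Lens 1: 1/d_i1 = 1/f₁ − 1/d_o1 = 1/(21.9) − 1/(84.0) = 0.03376, so d_i1 = 29.62 cm.
The intermediate image is 29.62 cm to the right of lens 1, which is 37.4 − (29.62) = 7.780 cm to the left of lens 2, so d_o2 = +7.780 cm.
Lens 2: 1/d_i2 = 1/f₂ − 1/d_o2 = 1/(17.0) − 1/(7.780) = -0.06971, so d_i2 = -14.3 cm.
The final image is virtual, 14.3 cm to the left of lens 2 (overall magnification ≈ -0.65).

14.3 cm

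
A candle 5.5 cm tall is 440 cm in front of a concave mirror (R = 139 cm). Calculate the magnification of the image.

f = R/2 = 139/2 = 69.50 cm.
1/d_i = 1/f − 1/d_o = 1/(69.50) − 1/(440) = 0.01212, so d_i = 82.54 cm.
m = −d_i/d_o = −(82.54)/(440) = -0.188.
The image is real, inverted and reduced, in front of the mirror.

m = -0.188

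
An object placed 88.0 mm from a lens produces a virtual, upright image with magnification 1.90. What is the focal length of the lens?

m = −d_i/d_o ⇒ d_i = −m·d_o = −(+1.90)·(88.0) = -167.2 mm.
1/f = 1/d_o + 1/d_i = 1/(88.0) + 1/(-167.2) = 0.005383, so f = 186 mm.
Since f is positive, the lens is converging.

f = 186 mm (converging)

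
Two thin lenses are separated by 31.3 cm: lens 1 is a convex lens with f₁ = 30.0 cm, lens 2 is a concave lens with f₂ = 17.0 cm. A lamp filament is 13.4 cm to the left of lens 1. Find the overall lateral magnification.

m = +0.424

Lens 1: 1/d_i1 = 1/(30.0) − 1/(13.4) = -0.04129, so d_i1 = -24.22 cm; m₁ = −d_i1/d_o1 = +1.807.
d_o2 = 31.3 − (-24.22) = 55.52 cm.
f₂ = −17.0 cm (diverging).
Lens 2: 1/d_i2 = 1/(-17.0) − 1/(55.52) = -0.07684, so d_i2 = -13.01 cm; m₂ = −d_i2/d_o2 = +0.2344.
m = m₁·m₂ = (+1.807)(+0.2344) = +0.424.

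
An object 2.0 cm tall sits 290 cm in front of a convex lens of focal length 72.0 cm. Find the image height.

1/d_i = 1/f − 1/d_o = 1/(72.00) − 1/(290) = 0.01044, so d_i = 95.78 cm.
m = −d_i/d_o = -0.3303.
|h_i| = |m|·h_o = 0.3303 × 2.0 = 0.661 cm. The image is real, inverted and reduced, on the far side of the lens.

0.661 cm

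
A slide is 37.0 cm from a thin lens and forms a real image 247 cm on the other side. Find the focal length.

f = 32.2 cm (converging)

Real image ⇒ d_i = +247 cm.
1/f = 1/d_o + 1/d_i = 1/(37.0) + 1/(247) = 0.03108, so f = 32.2 cm.
Since f is positive, the thin lens is converging.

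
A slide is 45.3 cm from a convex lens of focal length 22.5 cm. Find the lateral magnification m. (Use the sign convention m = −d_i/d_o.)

1/d_i = 1/f − 1/d_o = 1/(22.50) − 1/(45.3) = 0.02237, so d_i = 44.70 cm.
m = −d_i/d_o = −(44.70)/(45.3) = -0.987.
The image is real, inverted and reduced, on the far side of the lens.

m = -0.987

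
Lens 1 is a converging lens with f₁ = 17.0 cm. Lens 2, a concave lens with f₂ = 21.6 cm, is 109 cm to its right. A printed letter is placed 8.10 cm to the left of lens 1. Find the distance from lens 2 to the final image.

Lens 1: 1/d_i1 = 1/f₁ − 1/d_o1 = 1/(17.0) − 1/(8.10) = -0.06463, so d_i1 = -15.47 cm.
The intermediate image is 15.47 cm to the left of lens 1 (virtual), which is 109 − (-15.47) = 124.5 cm to the left of lens 2, so d_o2 = +124.5 cm.
Lens 2 is diverging, so f₂ = −21.6 cm.
Lens 2: 1/d_i2 = 1/f₂ − 1/d_o2 = 1/(-21.6) − 1/(124.5) = -0.05433, so d_i2 = -18.4 cm.
The final image is virtual, 18.4 cm to the left of lens 2 (overall magnification ≈ 0.28).

18.4 cm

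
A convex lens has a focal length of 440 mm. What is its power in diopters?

f = 44.0 cm = 0.440 m.
P = 1/f = 1/(0.440 m) = +2.27 D.

P = +2.27 D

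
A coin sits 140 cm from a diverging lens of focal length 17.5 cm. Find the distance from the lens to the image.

15.6 cm

For a diverging lens, f = -17.5 cm.
Thin-lens equation: 1/s_i = 1/f − 1/s_o = 1/(-17.50) − 1/(140) = -0.05714 − 0.007143 = -0.06429, so s_i = -15.6 cm.
The image is virtual, upright and reduced, on the same side as the object.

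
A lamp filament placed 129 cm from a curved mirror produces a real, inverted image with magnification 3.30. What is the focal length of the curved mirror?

m = −d_i/d_o ⇒ d_i = −m·d_o = −(-3.30)·(129) = 425.7 cm.
1/f = 1/d_o + 1/d_i = 1/(129) + 1/(425.7) = 0.01010, so f = 99.0 cm.
Since f is positive, the curved mirror is concave.

f = 99.0 cm (concave)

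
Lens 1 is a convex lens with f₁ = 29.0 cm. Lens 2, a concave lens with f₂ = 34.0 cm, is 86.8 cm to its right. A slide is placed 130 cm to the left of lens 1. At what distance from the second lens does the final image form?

Lens 1: 1/d_i1 = 1/f₁ − 1/d_o1 = 1/(29.0) − 1/(130) = 0.02679, so d_i1 = 37.33 cm.
The intermediate image is 37.33 cm to the right of lens 1, which is 86.8 − (37.33) = 49.47 cm to the left of lens 2, so d_o2 = +49.47 cm.
Lens 2 is diverging, so f₂ = −34.0 cm.
Lens 2: 1/d_i2 = 1/f₂ − 1/d_o2 = 1/(-34.0) − 1/(49.47) = -0.04963, so d_i2 = -20.2 cm.
The final image is virtual, 20.2 cm to the left of lens 2 (overall magnification ≈ -0.12).

20.2 cm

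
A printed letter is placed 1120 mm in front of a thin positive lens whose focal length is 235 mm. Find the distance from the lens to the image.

297 mm

Thin-lens equation: 1/q = 1/f − 1/p = 1/(235.0) − 1/(1120) = 0.004255 − 0.0008929 = 0.003362, so q = 297 mm.
The image is real, inverted and reduced, on the far side of the lens.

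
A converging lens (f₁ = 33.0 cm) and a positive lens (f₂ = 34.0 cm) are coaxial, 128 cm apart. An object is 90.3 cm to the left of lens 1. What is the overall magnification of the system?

m = +0.466

Lens 1: 1/d_i1 = 1/(33.0) − 1/(90.3) = 0.01923, so d_i1 = 52.01 cm; m₁ = −d_i1/d_o1 = -0.5760.
d_o2 = 128 − (52.01) = 75.99 cm.
Lens 2: 1/d_i2 = 1/(34.0) − 1/(75.99) = 0.01625, so d_i2 = 61.53 cm; m₂ = −d_i2/d_o2 = -0.8097.
m = m₁·m₂ = (-0.5760)(-0.8097) = +0.466.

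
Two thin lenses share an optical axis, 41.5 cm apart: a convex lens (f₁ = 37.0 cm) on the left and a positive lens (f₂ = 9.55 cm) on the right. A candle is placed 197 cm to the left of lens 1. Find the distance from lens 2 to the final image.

2.85 cm

Lens 1: 1/d_i1 = 1/f₁ − 1/d_o1 = 1/(37.0) − 1/(197) = 0.02195, so d_i1 = 45.56 cm.
The intermediate image is 45.56 cm to the right of lens 1, which lies 4.060 cm to the right of lens 2 — a virtual object — so d_o2 = −4.060 cm.
Lens 2: 1/d_i2 = 1/f₂ − 1/d_o2 = 1/(9.55) − 1/(-4.060) = 0.3510, so d_i2 = 2.85 cm.
The final image is real, 2.85 cm to the right of lens 2 (overall magnification ≈ -0.16).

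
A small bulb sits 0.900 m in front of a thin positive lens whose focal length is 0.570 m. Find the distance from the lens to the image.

Lens equation: 1/q = 1/f − 1/p = 1/(0.5700) − 1/(0.900) = 1.754 − 1.111 = 0.6433, so q = 1.55 m.
The image is real, inverted and enlarged, on the far side of the lens.

1.55 m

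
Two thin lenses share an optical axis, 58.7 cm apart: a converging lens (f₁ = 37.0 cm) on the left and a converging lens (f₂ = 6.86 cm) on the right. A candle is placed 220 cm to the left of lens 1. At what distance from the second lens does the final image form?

13.3 cm

Lens 1: 1/d_i1 = 1/f₁ − 1/d_o1 = 1/(37.0) − 1/(220) = 0.02248, so d_i1 = 44.48 cm.
The intermediate image is 44.48 cm to the right of lens 1, which is 58.7 − (44.48) = 14.22 cm to the left of lens 2, so d_o2 = +14.22 cm.
Lens 2: 1/d_i2 = 1/f₂ − 1/d_o2 = 1/(6.86) − 1/(14.22) = 0.07545, so d_i2 = 13.3 cm.
The final image is real, 13.3 cm to the right of lens 2 (overall magnification ≈ 0.19).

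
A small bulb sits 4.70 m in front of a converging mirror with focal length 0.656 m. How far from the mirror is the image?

Mirror equation: 1/v = 1/f − 1/u = 1/(0.6560) − 1/(4.70) = 1.524 − 0.2128 = 1.312, so v = 0.762 m.
The image is real, inverted and reduced, in front of the mirror.

0.762 m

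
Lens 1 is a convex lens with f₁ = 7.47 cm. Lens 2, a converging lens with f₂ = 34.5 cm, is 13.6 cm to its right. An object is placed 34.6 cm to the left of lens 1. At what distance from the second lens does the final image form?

4.62 cm

Lens 1: 1/d_i1 = 1/f₁ − 1/d_o1 = 1/(7.47) − 1/(34.6) = 0.1050, so d_i1 = 9.527 cm.
The intermediate image is 9.527 cm to the right of lens 1, which is 13.6 − (9.527) = 4.073 cm to the left of lens 2, so d_o2 = +4.073 cm.
Lens 2: 1/d_i2 = 1/f₂ − 1/d_o2 = 1/(34.5) − 1/(4.073) = -0.2165, so d_i2 = -4.62 cm.
The final image is virtual, 4.62 cm to the left of lens 2 (overall magnification ≈ -0.31).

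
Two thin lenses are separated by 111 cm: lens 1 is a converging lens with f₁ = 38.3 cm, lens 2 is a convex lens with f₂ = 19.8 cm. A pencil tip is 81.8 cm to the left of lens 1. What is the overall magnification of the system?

Lens 1: 1/d_i1 = 1/(38.3) − 1/(81.8) = 0.01388, so d_i1 = 72.02 cm; m₁ = −d_i1/d_o1 = -0.8804.
d_o2 = 111 − (72.02) = 38.98 cm.
Lens 2: 1/d_i2 = 1/(19.8) − 1/(38.98) = 0.02485, so d_i2 = 40.24 cm; m₂ = −d_i2/d_o2 = -1.032.
m = m₁·m₂ = (-0.8804)(-1.032) = +0.909.

m = +0.909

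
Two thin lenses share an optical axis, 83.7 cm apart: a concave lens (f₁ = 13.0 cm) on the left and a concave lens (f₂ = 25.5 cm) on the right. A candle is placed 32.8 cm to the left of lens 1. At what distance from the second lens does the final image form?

20.0 cm

Lens 1 is diverging, so f₁ = −13.0 cm.
Lens 1: 1/d_i1 = 1/f₁ − 1/d_o1 = 1/(-13.0) − 1/(32.8) = -0.1074, so d_i1 = -9.310 cm.
The intermediate image is 9.310 cm to the left of lens 1 (virtual), which is 83.7 − (-9.310) = 93.01 cm to the left of lens 2, so d_o2 = +93.01 cm.
Lens 2 is diverging, so f₂ = −25.5 cm.
Lens 2: 1/d_i2 = 1/f₂ − 1/d_o2 = 1/(-25.5) − 1/(93.01) = -0.04997, so d_i2 = -20.0 cm.
The final image is virtual, 20.0 cm to the left of lens 2 (overall magnification ≈ 0.061).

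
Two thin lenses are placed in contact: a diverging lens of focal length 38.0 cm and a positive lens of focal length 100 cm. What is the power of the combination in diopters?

P₁ = 1/f₁ = 1/(-0.380 m) = -2.632 D; P₂ = 1/f₂ = 1/(1.00 m) = +1.000 D.
For thin lenses in contact, P = P₁ + P₂ = (-2.632) + (+1.000) = -1.63 D.

P = -1.63 D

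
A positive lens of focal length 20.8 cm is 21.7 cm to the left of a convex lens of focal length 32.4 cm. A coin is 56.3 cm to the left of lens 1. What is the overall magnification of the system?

Lens 1: 1/d_i1 = 1/(20.8) − 1/(56.3) = 0.03031, so d_i1 = 32.99 cm; m₁ = −d_i1/d_o1 = -0.5860.
d_o2 = 21.7 − (32.99) = -11.29 cm (virtual object).
Lens 2: 1/d_i2 = 1/(32.4) − 1/(-11.29) = 0.1194, so d_i2 = 8.373 cm; m₂ = −d_i2/d_o2 = +0.7416.
m = m₁·m₂ = (-0.5860)(+0.7416) = -0.435.

m = -0.435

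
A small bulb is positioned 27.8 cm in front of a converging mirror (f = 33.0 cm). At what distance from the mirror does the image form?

Mirror equation: 1/s_i = 1/f − 1/s_o = 1/(33.00) − 1/(27.8) = 0.03030 − 0.03597 = -0.005668, so s_i = -176 cm.
The image is virtual, upright and enlarged, behind the mirror.

176 cm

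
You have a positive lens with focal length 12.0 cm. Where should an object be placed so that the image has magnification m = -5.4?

14.2 cm

m = −d_i/d_o ⇒ d_i = −m·d_o.
1/f = 1/d_o + 1/d_i = 1/d_o − 1/(m·d_o) = (1 − 1/m)/d_o, so d_o = f(1 − 1/m) = (12.00)(1 − 1/(-5.4)) = 14.2 cm.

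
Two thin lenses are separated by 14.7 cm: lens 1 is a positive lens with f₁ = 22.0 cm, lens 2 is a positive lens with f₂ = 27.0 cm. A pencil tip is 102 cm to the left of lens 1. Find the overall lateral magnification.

Lens 1: 1/d_i1 = 1/(22.0) − 1/(102) = 0.03565, so d_i1 = 28.05 cm; m₁ = −d_i1/d_o1 = -0.2750.
d_o2 = 14.7 − (28.05) = -13.35 cm (virtual object).
Lens 2: 1/d_i2 = 1/(27.0) − 1/(-13.35) = 0.1119, so d_i2 = 8.933 cm; m₂ = −d_i2/d_o2 = +0.6691.
m = m₁·m₂ = (-0.2750)(+0.6691) = -0.184.

m = -0.184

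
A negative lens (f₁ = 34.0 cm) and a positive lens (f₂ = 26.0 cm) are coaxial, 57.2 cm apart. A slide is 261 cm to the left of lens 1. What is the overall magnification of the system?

m = -0.0489

f₁ = −34.0 cm (diverging).
Lens 1: 1/d_i1 = 1/(-34.0) − 1/(261) = -0.03324, so d_i1 = -30.08 cm; m₁ = −d_i1/d_o1 = +0.1152.
d_o2 = 57.2 − (-30.08) = 87.28 cm.
Lens 2: 1/d_i2 = 1/(26.0) − 1/(87.28) = 0.02700, so d_i2 = 37.03 cm; m₂ = −d_i2/d_o2 = -0.4243.
m = m₁·m₂ = (+0.1152)(-0.4243) = -0.0489.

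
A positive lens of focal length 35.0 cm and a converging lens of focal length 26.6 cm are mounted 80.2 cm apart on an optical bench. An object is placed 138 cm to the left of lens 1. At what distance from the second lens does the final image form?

132 cm

Lens 1: 1/d_i1 = 1/f₁ − 1/d_o1 = 1/(35.0) − 1/(138) = 0.02133, so d_i1 = 46.89 cm.
The intermediate image is 46.89 cm to the right of lens 1, which is 80.2 − (46.89) = 33.31 cm to the left of lens 2, so d_o2 = +33.31 cm.
Lens 2: 1/d_i2 = 1/f₂ − 1/d_o2 = 1/(26.6) − 1/(33.31) = 0.007573, so d_i2 = 132 cm.
The final image is real, 132 cm to the right of lens 2 (overall magnification ≈ 1.3).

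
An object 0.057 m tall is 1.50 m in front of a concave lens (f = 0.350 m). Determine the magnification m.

For a concave lens, f = -0.350 m.
1/d_i = 1/f − 1/d_o = 1/(-0.3500) − 1/(1.50) = -3.524, so d_i = -0.2838 m.
m = −d_i/d_o = −(-0.2838)/(1.50) = +0.189.
The image is virtual, upright and reduced, on the same side as the object.

m = +0.189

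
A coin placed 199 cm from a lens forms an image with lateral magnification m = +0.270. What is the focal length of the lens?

f = -73.6 cm (diverging)

m = −d_i/d_o ⇒ d_i = −m·d_o = −(+0.270)·(199) = -53.73 cm.
1/f = 1/d_o + 1/d_i = 1/(199) + 1/(-53.73) = -0.01359, so f = -73.6 cm.
Since f is negative, the lens is diverging.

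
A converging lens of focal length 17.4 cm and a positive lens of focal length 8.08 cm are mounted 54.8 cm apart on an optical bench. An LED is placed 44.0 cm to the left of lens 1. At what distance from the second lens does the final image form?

11.7 cm

Lens 1: 1/d_i1 = 1/f₁ − 1/d_o1 = 1/(17.4) − 1/(44.0) = 0.03474, so d_i1 = 28.78 cm.
The intermediate image is 28.78 cm to the right of lens 1, which is 54.8 − (28.78) = 26.02 cm to the left of lens 2, so d_o2 = +26.02 cm.
Lens 2: 1/d_i2 = 1/f₂ − 1/d_o2 = 1/(8.08) − 1/(26.02) = 0.08533, so d_i2 = 11.7 cm.
The final image is real, 11.7 cm to the right of lens 2 (overall magnification ≈ 0.29).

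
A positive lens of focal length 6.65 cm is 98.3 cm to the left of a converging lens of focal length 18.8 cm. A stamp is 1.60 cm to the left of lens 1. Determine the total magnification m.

Lens 1: 1/d_i1 = 1/(6.65) − 1/(1.60) = -0.4746, so d_i1 = -2.107 cm; m₁ = −d_i1/d_o1 = +1.317.
d_o2 = 98.3 − (-2.107) = 100.4 cm.
Lens 2: 1/d_i2 = 1/(18.8) − 1/(100.4) = 0.04323, so d_i2 = 23.13 cm; m₂ = −d_i2/d_o2 = -0.2304.
m = m₁·m₂ = (+1.317)(-0.2304) = -0.303.

m = -0.303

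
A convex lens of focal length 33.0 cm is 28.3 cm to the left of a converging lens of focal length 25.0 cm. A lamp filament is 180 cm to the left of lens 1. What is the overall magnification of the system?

m = -0.151

Lens 1: 1/d_i1 = 1/(33.0) − 1/(180) = 0.02475, so d_i1 = 40.41 cm; m₁ = −d_i1/d_o1 = -0.2245.
d_o2 = 28.3 − (40.41) = -12.11 cm (virtual object).
Lens 2: 1/d_i2 = 1/(25.0) − 1/(-12.11) = 0.1226, so d_i2 = 8.158 cm; m₂ = −d_i2/d_o2 = +0.6737.
m = m₁·m₂ = (-0.2245)(+0.6737) = -0.151.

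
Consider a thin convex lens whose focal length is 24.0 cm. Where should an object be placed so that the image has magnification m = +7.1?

m = −d_i/d_o ⇒ d_i = −m·d_o.
1/f = 1/d_o + 1/d_i = 1/d_o − 1/(m·d_o) = (1 − 1/m)/d_o, so d_o = f(1 − 1/m) = (24.00)(1 − 1/(+7.1)) = 20.6 cm.

20.6 cm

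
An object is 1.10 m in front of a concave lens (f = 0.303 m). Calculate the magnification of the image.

For a concave lens, f = -0.303 m.
1/d_i = 1/f − 1/d_o = 1/(-0.3030) − 1/(1.10) = -4.209, so d_i = -0.2376 m.
m = −d_i/d_o = −(-0.2376)/(1.10) = +0.216.
The image is virtual, upright and reduced, on the same side as the object.

m = +0.216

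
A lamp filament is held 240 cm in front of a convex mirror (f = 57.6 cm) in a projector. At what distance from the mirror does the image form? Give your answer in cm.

For a convex mirror, f = -57.6 cm.
Mirror equation: 1/q = 1/f − 1/p = 1/(-57.60) − 1/(240) = -0.01736 − 0.004167 = -0.02153, so q = -46.5 cm.
The image is virtual, upright and reduced, behind the mirror.

46.5 cm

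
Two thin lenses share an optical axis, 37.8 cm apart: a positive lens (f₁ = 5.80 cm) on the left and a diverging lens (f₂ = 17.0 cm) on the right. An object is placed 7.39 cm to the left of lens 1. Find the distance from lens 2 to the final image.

6.62 cm

Lens 1: 1/d_i1 = 1/f₁ − 1/d_o1 = 1/(5.80) − 1/(7.39) = 0.03710, so d_i1 = 26.96 cm.
The intermediate image is 26.96 cm to the right of lens 1, which is 37.8 − (26.96) = 10.84 cm to the left of lens 2, so d_o2 = +10.84 cm.
Lens 2 is diverging, so f₂ = −17.0 cm.
Lens 2: 1/d_i2 = 1/f₂ − 1/d_o2 = 1/(-17.0) − 1/(10.84) = -0.1511, so d_i2 = -6.62 cm.
The final image is virtual, 6.62 cm to the left of lens 2 (overall magnification ≈ -2.2).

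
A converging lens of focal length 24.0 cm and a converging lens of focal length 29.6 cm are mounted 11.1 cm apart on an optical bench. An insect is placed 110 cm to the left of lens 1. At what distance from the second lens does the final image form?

Lens 1: 1/d_i1 = 1/f₁ − 1/d_o1 = 1/(24.0) − 1/(110) = 0.03258, so d_i1 = 30.70 cm.
The intermediate image is 30.70 cm to the right of lens 1, which lies 19.60 cm to the right of lens 2 — a virtual object — so d_o2 = −19.60 cm.
Lens 2: 1/d_i2 = 1/f₂ − 1/d_o2 = 1/(29.6) − 1/(-19.60) = 0.08480, so d_i2 = 11.8 cm.
The final image is real, 11.8 cm to the right of lens 2 (overall magnification ≈ -0.17).

11.8 cm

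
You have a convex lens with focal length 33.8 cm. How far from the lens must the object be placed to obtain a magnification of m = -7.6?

38.2 cm

m = −d_i/d_o ⇒ d_i = −m·d_o.
1/f = 1/d_o + 1/d_i = 1/d_o − 1/(m·d_o) = (1 − 1/m)/d_o, so d_o = f(1 − 1/m) = (33.80)(1 − 1/(-7.6)) = 38.2 cm.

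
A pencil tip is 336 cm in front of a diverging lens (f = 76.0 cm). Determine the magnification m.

m = +0.184

For a diverging lens, f = -76.0 cm.
1/d_i = 1/f − 1/d_o = 1/(-76.00) − 1/(336) = -0.01613, so d_i = -61.98 cm.
m = −d_i/d_o = −(-61.98)/(336) = +0.184.
The image is virtual, upright and reduced, on the same side as the object.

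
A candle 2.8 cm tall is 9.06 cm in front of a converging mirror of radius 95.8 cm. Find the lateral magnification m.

m = +1.23

f = R/2 = 95.8/2 = 47.90 cm.
1/d_i = 1/f − 1/d_o = 1/(47.90) − 1/(9.06) = -0.08950, so d_i = -11.17 cm.
m = −d_i/d_o = −(-11.17)/(9.06) = +1.23.
The image is virtual, upright and enlarged, behind the mirror.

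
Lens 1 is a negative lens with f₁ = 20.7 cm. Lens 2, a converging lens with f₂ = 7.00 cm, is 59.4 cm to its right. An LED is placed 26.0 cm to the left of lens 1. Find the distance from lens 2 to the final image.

Lens 1 is diverging, so f₁ = −20.7 cm.
Lens 1: 1/d_i1 = 1/f₁ − 1/d_o1 = 1/(-20.7) − 1/(26.0) = -0.08677, so d_i1 = -11.52 cm.
The intermediate image is 11.52 cm to the left of lens 1 (virtual), which is 59.4 − (-11.52) = 70.92 cm to the left of lens 2, so d_o2 = +70.92 cm.
Lens 2: 1/d_i2 = 1/f₂ − 1/d_o2 = 1/(7.00) − 1/(70.92) = 0.1288, so d_i2 = 7.77 cm.
The final image is real, 7.77 cm to the right of lens 2 (overall magnification ≈ -0.049).

7.77 cm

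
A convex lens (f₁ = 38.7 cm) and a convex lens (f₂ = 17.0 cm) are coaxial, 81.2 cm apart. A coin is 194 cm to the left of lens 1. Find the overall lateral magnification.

m = +0.267

Lens 1: 1/d_i1 = 1/(38.7) − 1/(194) = 0.02069, so d_i1 = 48.34 cm; m₁ = −d_i1/d_o1 = -0.2492.
d_o2 = 81.2 − (48.34) = 32.86 cm.
Lens 2: 1/d_i2 = 1/(17.0) − 1/(32.86) = 0.02839, so d_i2 = 35.22 cm; m₂ = −d_i2/d_o2 = -1.072.
m = m₁·m₂ = (-0.2492)(-1.072) = +0.267.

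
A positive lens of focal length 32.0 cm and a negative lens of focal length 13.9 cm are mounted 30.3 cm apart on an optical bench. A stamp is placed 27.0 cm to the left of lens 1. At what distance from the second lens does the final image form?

Lens 1: 1/d_i1 = 1/f₁ − 1/d_o1 = 1/(32.0) − 1/(27.0) = -0.005787, so d_i1 = -172.8 cm.
The intermediate image is 172.8 cm to the left of lens 1 (virtual), which is 30.3 − (-172.8) = 203.1 cm to the left of lens 2, so d_o2 = +203.1 cm.
Lens 2 is diverging, so f₂ = −13.9 cm.
Lens 2: 1/d_i2 = 1/f₂ − 1/d_o2 = 1/(-13.9) − 1/(203.1) = -0.07687, so d_i2 = -13.0 cm.
The final image is virtual, 13.0 cm to the left of lens 2 (overall magnification ≈ 0.41).

13.0 cm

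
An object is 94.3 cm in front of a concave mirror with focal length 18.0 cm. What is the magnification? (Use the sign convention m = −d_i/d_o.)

1/d_i = 1/f − 1/d_o = 1/(18.00) − 1/(94.3) = 0.04495, so d_i = 22.25 cm.
m = −d_i/d_o = −(22.25)/(94.3) = -0.236.
The image is real, inverted and reduced, in front of the mirror.

m = -0.236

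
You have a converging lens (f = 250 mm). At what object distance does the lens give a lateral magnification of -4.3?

308 mm

m = −d_i/d_o ⇒ d_i = −m·d_o.
1/f = 1/d_o + 1/d_i = 1/d_o − 1/(m·d_o) = (1 − 1/m)/d_o, so d_o = f(1 − 1/m) = (250.0)(1 − 1/(-4.3)) = 308 mm.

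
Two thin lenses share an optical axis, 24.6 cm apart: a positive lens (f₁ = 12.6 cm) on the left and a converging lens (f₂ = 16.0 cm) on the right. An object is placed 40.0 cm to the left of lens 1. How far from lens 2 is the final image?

Lens 1: 1/d_i1 = 1/f₁ − 1/d_o1 = 1/(12.6) − 1/(40.0) = 0.05437, so d_i1 = 18.39 cm.
The intermediate image is 18.39 cm to the right of lens 1, which is 24.6 − (18.39) = 6.210 cm to the left of lens 2, so d_o2 = +6.210 cm.
Lens 2: 1/d_i2 = 1/f₂ − 1/d_o2 = 1/(16.0) − 1/(6.210) = -0.09853, so d_i2 = -10.1 cm.
The final image is virtual, 10.1 cm to the left of lens 2 (overall magnification ≈ -0.75).

10.1 cm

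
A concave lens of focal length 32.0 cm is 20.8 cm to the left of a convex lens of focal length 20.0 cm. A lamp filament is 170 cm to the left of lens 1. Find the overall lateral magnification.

m = -0.114

f₁ = −32.0 cm (diverging).
Lens 1: 1/d_i1 = 1/(-32.0) − 1/(170) = -0.03713, so d_i1 = -26.93 cm; m₁ = −d_i1/d_o1 = +0.1584.
d_o2 = 20.8 − (-26.93) = 47.73 cm.
Lens 2: 1/d_i2 = 1/(20.0) − 1/(47.73) = 0.02905, so d_i2 = 34.42 cm; m₂ = −d_i2/d_o2 = -0.7212.
m = m₁·m₂ = (+0.1584)(-0.7212) = -0.114.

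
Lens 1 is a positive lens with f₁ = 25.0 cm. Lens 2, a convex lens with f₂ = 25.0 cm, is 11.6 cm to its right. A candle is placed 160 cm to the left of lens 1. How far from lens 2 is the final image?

10.5 cm

Lens 1: 1/d_i1 = 1/f₁ − 1/d_o1 = 1/(25.0) − 1/(160) = 0.03375, so d_i1 = 29.63 cm.
The intermediate image is 29.63 cm to the right of lens 1, which lies 18.03 cm to the right of lens 2 — a virtual object — so d_o2 = −18.03 cm.
Lens 2: 1/d_i2 = 1/f₂ − 1/d_o2 = 1/(25.0) − 1/(-18.03) = 0.09546, so d_i2 = 10.5 cm.
The final image is real, 10.5 cm to the right of lens 2 (overall magnification ≈ -0.11).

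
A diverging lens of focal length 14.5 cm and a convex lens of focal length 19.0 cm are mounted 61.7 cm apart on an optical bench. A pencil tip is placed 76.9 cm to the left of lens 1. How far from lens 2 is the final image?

Lens 1 is diverging, so f₁ = −14.5 cm.
Lens 1: 1/d_i1 = 1/f₁ − 1/d_o1 = 1/(-14.5) − 1/(76.9) = -0.08197, so d_i1 = -12.20 cm.
The intermediate image is 12.20 cm to the left of lens 1 (virtual), which is 61.7 − (-12.20) = 73.90 cm to the left of lens 2, so d_o2 = +73.90 cm.
Lens 2: 1/d_i2 = 1/f₂ − 1/d_o2 = 1/(19.0) − 1/(73.90) = 0.03910, so d_i2 = 25.6 cm.
The final image is real, 25.6 cm to the right of lens 2 (overall magnification ≈ -0.055).

25.6 cm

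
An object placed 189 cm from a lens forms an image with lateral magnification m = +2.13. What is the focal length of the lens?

m = −d_i/d_o ⇒ d_i = −m·d_o = −(+2.13)·(189) = -402.6 cm.
1/f = 1/d_o + 1/d_i = 1/(189) + 1/(-402.6) = 0.002807, so f = 356 cm.
Since f is positive, the lens is converging.

f = 356 cm (converging)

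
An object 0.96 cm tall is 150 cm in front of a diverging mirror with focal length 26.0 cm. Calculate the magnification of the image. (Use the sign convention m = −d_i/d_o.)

For a diverging mirror, f = -26.0 cm.
1/d_i = 1/f − 1/d_o = 1/(-26.00) − 1/(150) = -0.04513, so d_i = -22.16 cm.
m = −d_i/d_o = −(-22.16)/(150) = +0.148.
The image is virtual, upright and reduced, behind the mirror.

m = +0.148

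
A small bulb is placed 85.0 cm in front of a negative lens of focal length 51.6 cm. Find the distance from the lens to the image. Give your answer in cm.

32.1 cm

For a negative lens, f = -51.6 cm.
Thin-lens equation: 1/v = 1/f − 1/u = 1/(-51.60) − 1/(85.0) = -0.01938 − 0.01176 = -0.03114, so v = -32.1 cm.
The image is virtual, upright and reduced, on the same side as the object.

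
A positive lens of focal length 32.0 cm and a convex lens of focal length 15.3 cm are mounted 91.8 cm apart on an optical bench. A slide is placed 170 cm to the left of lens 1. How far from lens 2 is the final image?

Lens 1: 1/d_i1 = 1/f₁ − 1/d_o1 = 1/(32.0) − 1/(170) = 0.02537, so d_i1 = 39.42 cm.
The intermediate image is 39.42 cm to the right of lens 1, which is 91.8 − (39.42) = 52.38 cm to the left of lens 2, so d_o2 = +52.38 cm.
Lens 2: 1/d_i2 = 1/f₂ − 1/d_o2 = 1/(15.3) − 1/(52.38) = 0.04627, so d_i2 = 21.6 cm.
The final image is real, 21.6 cm to the right of lens 2 (overall magnification ≈ 0.096).

21.6 cm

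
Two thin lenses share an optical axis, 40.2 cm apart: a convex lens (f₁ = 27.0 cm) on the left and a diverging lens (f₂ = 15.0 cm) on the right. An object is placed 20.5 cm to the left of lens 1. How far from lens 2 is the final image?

13.4 cm

Lens 1: 1/d_i1 = 1/f₁ − 1/d_o1 = 1/(27.0) − 1/(20.5) = -0.01174, so d_i1 = -85.15 cm.
The intermediate image is 85.15 cm to the left of lens 1 (virtual), which is 40.2 − (-85.15) = 125.4 cm to the left of lens 2, so d_o2 = +125.4 cm.
Lens 2 is diverging, so f₂ = −15.0 cm.
Lens 2: 1/d_i2 = 1/f₂ − 1/d_o2 = 1/(-15.0) − 1/(125.4) = -0.07464, so d_i2 = -13.4 cm.
The final image is virtual, 13.4 cm to the left of lens 2 (overall magnification ≈ 0.44).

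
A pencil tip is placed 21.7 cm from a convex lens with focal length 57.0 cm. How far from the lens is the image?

35.0 cm

Thin-lens equation: 1/q = 1/f − 1/p = 1/(57.00) − 1/(21.7) = 0.01754 − 0.04608 = -0.02854, so q = -35.0 cm.
The image is virtual, upright and enlarged, on the same side as the object.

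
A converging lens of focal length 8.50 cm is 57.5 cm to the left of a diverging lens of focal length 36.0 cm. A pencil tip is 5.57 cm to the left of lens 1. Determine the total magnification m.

Lens 1: 1/d_i1 = 1/(8.50) − 1/(5.57) = -0.06189, so d_i1 = -16.16 cm; m₁ = −d_i1/d_o1 = +2.901.
d_o2 = 57.5 − (-16.16) = 73.66 cm.
f₂ = −36.0 cm (diverging).
Lens 2: 1/d_i2 = 1/(-36.0) − 1/(73.66) = -0.04135, so d_i2 = -24.18 cm; m₂ = −d_i2/d_o2 = +0.3283.
m = m₁·m₂ = (+2.901)(+0.3283) = +0.952.

m = +0.952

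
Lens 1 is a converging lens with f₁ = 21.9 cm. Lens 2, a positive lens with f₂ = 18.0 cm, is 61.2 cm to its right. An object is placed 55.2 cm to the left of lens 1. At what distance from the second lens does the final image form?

Lens 1: 1/d_i1 = 1/f₁ − 1/d_o1 = 1/(21.9) − 1/(55.2) = 0.02755, so d_i1 = 36.30 cm.
The intermediate image is 36.30 cm to the right of lens 1, which is 61.2 − (36.30) = 24.90 cm to the left of lens 2, so d_o2 = +24.90 cm.
Lens 2: 1/d_i2 = 1/f₂ − 1/d_o2 = 1/(18.0) − 1/(24.90) = 0.01539, so d_i2 = 65.0 cm.
The final image is real, 65.0 cm to the right of lens 2 (overall magnification ≈ 1.7).

65.0 cm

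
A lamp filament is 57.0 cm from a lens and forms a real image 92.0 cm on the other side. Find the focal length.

f = 35.2 cm (converging)

Real image ⇒ d_i = +92.0 cm.
1/f = 1/d_o + 1/d_i = 1/(57.0) + 1/(92.0) = 0.02841, so f = 35.2 cm.
Since f is positive, the lens is converging.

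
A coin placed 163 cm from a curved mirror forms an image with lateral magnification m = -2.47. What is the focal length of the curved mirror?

f = 116 cm (concave)

m = −d_i/d_o ⇒ d_i = −m·d_o = −(-2.47)·(163) = 402.6 cm.
1/f = 1/d_o + 1/d_i = 1/(163) + 1/(402.6) = 0.008619, so f = 116 cm.
Since f is positive, the curved mirror is concave.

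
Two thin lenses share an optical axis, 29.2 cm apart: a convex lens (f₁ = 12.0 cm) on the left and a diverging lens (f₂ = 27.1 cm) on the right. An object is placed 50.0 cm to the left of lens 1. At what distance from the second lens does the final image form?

Lens 1: 1/d_i1 = 1/f₁ − 1/d_o1 = 1/(12.0) − 1/(50.0) = 0.06333, so d_i1 = 15.79 cm.
The intermediate image is 15.79 cm to the right of lens 1, which is 29.2 − (15.79) = 13.41 cm to the left of lens 2, so d_o2 = +13.41 cm.
Lens 2 is diverging, so f₂ = −27.1 cm.
Lens 2: 1/d_i2 = 1/f₂ − 1/d_o2 = 1/(-27.1) − 1/(13.41) = -0.1115, so d_i2 = -8.97 cm.
The final image is virtual, 8.97 cm to the left of lens 2 (overall magnification ≈ -0.21).

8.97 cm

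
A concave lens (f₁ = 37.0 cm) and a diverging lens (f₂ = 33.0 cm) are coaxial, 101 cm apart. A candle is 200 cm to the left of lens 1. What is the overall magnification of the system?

m = +0.0312

f₁ = −37.0 cm (diverging).
Lens 1: 1/d_i1 = 1/(-37.0) − 1/(200) = -0.03203, so d_i1 = -31.22 cm; m₁ = −d_i1/d_o1 = +0.1561.
d_o2 = 101 − (-31.22) = 132.2 cm.
f₂ = −33.0 cm (diverging).
Lens 2: 1/d_i2 = 1/(-33.0) − 1/(132.2) = -0.03787, so d_i2 = -26.41 cm; m₂ = −d_i2/d_o2 = +0.1998.
m = m₁·m₂ = (+0.1561)(+0.1998) = +0.0312.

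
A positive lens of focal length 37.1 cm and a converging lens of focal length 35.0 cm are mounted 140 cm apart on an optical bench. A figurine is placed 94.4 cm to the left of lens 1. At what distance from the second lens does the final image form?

Lens 1: 1/d_i1 = 1/f₁ − 1/d_o1 = 1/(37.1) − 1/(94.4) = 0.01636, so d_i1 = 61.12 cm.
The intermediate image is 61.12 cm to the right of lens 1, which is 140 − (61.12) = 78.88 cm to the left of lens 2, so d_o2 = +78.88 cm.
Lens 2: 1/d_i2 = 1/f₂ − 1/d_o2 = 1/(35.0) − 1/(78.88) = 0.01589, so d_i2 = 62.9 cm.
The final image is real, 62.9 cm to the right of lens 2 (overall magnification ≈ 0.52).

62.9 cm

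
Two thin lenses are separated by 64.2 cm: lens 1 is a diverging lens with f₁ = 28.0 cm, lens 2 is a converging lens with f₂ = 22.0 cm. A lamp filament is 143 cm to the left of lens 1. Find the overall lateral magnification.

m = -0.0549

f₁ = −28.0 cm (diverging).
Lens 1: 1/d_i1 = 1/(-28.0) − 1/(143) = -0.04271, so d_i1 = -23.42 cm; m₁ = −d_i1/d_o1 = +0.1638.
d_o2 = 64.2 − (-23.42) = 87.62 cm.
Lens 2: 1/d_i2 = 1/(22.0) − 1/(87.62) = 0.03404, so d_i2 = 29.38 cm; m₂ = −d_i2/d_o2 = -0.3353.
m = m₁·m₂ = (+0.1638)(-0.3353) = -0.0549.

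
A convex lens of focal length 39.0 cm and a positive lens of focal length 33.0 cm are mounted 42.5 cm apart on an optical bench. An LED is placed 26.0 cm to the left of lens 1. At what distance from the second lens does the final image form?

Lens 1: 1/d_i1 = 1/f₁ − 1/d_o1 = 1/(39.0) − 1/(26.0) = -0.01282, so d_i1 = -78.00 cm.
The intermediate image is 78.00 cm to the left of lens 1 (virtual), which is 42.5 − (-78.00) = 120.5 cm to the left of lens 2, so d_o2 = +120.5 cm.
Lens 2: 1/d_i2 = 1/f₂ − 1/d_o2 = 1/(33.0) − 1/(120.5) = 0.02200, so d_i2 = 45.4 cm.
The final image is real, 45.4 cm to the right of lens 2 (overall magnification ≈ -1.1).

45.4 cm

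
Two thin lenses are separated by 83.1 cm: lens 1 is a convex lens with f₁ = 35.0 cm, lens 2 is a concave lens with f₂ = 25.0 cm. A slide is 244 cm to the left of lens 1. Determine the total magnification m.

m = -0.0623

Lens 1: 1/d_i1 = 1/(35.0) − 1/(244) = 0.02447, so d_i1 = 40.86 cm; m₁ = −d_i1/d_o1 = -0.1675.
d_o2 = 83.1 − (40.86) = 42.24 cm.
f₂ = −25.0 cm (diverging).
Lens 2: 1/d_i2 = 1/(-25.0) − 1/(42.24) = -0.06367, so d_i2 = -15.70 cm; m₂ = −d_i2/d_o2 = +0.3718.
m = m₁·m₂ = (-0.1675)(+0.3718) = -0.0623.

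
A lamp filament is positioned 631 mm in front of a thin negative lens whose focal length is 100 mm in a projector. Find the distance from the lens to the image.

86.3 mm

For a negative lens, f = -100 mm.
Thin-lens equation: 1/s_i = 1/f − 1/s_o = 1/(-100.0) − 1/(631) = -0.01000 − 0.001585 = -0.01158, so s_i = -86.3 mm.
The image is virtual, upright and reduced, on the same side as the object.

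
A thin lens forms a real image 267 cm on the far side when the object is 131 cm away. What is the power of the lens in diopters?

d_i = +267 cm.
1/f = 1/d_o + 1/d_i = 1/(131) + 1/(267) = 0.01138 cm⁻¹.
f = 87.88 cm = 0.8788 m, so P = 1/f = +1.14 D.

P = +1.14 D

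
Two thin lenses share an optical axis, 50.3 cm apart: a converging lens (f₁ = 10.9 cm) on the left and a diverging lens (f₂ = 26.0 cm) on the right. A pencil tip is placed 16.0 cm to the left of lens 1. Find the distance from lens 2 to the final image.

Lens 1: 1/d_i1 = 1/f₁ − 1/d_o1 = 1/(10.9) − 1/(16.0) = 0.02924, so d_i1 = 34.20 cm.
The intermediate image is 34.20 cm to the right of lens 1, which is 50.3 − (34.20) = 16.10 cm to the left of lens 2, so d_o2 = +16.10 cm.
Lens 2 is diverging, so f₂ = −26.0 cm.
Lens 2: 1/d_i2 = 1/f₂ − 1/d_o2 = 1/(-26.0) − 1/(16.10) = -0.1006, so d_i2 = -9.94 cm.
The final image is virtual, 9.94 cm to the left of lens 2 (overall magnification ≈ -1.3).

9.94 cm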